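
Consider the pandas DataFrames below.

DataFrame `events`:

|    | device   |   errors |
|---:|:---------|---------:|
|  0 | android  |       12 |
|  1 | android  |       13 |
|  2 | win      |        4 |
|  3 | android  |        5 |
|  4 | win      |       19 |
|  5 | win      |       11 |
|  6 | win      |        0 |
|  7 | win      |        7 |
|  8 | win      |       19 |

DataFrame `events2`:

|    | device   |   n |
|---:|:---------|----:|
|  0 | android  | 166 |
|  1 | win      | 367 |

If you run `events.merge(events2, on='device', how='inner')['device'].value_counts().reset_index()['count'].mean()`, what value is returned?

merge on 'device' (how='inner') → 9 rows:
    device  errors    n
0  android      12  166
1  android      13  166
2      win       4  367
3  android       5  166
4      win      19  367
5      win      11  367
6      win       0  367
7      win       7  367
8      win      19  367
value_counts of device:
device
win        6
android    3
Name: count, dtype: int64
reset_index():
    device  count
0      win      6
1  android      3
Finally, mean of column 'count' = 4.5.

4.5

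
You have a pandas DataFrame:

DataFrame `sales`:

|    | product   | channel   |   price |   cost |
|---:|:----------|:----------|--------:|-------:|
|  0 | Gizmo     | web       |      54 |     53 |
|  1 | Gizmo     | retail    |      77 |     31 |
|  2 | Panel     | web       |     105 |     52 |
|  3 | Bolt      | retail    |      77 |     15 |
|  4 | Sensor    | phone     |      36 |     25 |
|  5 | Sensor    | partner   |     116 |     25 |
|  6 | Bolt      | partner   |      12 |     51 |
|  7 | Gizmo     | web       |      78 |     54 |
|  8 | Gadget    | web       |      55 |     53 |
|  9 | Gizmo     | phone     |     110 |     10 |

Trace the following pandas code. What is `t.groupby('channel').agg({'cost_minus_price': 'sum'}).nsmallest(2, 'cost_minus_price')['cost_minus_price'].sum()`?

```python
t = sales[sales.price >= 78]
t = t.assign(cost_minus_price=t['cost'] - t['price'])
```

filter rows where price >= 78:
  product  channel  price  cost
2   Panel      web    105    52
5  Sensor  partner    116    25
7   Gizmo      web     78    54
9   Gizmo    phone    110    10
add column cost_minus_price = t['cost'] - t['price']:
  product  channel  price  cost  cost_minus_price
2   Panel      web    105    52               -53
5  Sensor  partner    116    25               -91
7   Gizmo      web     78    54               -24
9   Gizmo    phone    110    10              -100
group by channel, sum of cost_minus_price:
         cost_minus_price
channel                  
partner               -91
phone                -100
web                   -77
take 2 rows with smallest cost_minus_price:
         cost_minus_price
channel                  
phone                -100
partner               -91

-191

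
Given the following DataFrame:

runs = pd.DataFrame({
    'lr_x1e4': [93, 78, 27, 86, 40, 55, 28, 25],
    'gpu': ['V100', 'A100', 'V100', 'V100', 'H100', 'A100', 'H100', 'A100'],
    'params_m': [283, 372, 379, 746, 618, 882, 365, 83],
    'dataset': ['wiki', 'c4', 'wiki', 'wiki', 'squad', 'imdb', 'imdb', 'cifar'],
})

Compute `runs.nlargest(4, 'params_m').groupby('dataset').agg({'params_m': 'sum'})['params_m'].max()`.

take 4 rows with largest params_m:
   lr_x1e4   gpu  params_m dataset
5       55  A100       882    imdb
3       86  V100       746    wiki
4       40  H100       618   squad
2       27  V100       379    wiki
group by dataset, sum of params_m:
         params_m
dataset          
imdb          882
squad         618
wiki         1125
Finally, max of column 'params_m' = 1125.

1125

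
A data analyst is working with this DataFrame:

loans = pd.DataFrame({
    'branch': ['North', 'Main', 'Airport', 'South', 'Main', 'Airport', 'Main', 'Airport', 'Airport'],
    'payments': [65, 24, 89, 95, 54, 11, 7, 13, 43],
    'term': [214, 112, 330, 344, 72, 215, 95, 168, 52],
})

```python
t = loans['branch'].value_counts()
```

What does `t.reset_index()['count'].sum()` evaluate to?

value_counts of branch:
branch
Airport    4
Main       3
North      1
South      1
Name: count, dtype: int64
reset_index():
    branch  count
0  Airport      4
1     Main      3
2    North      1
3    South      1

9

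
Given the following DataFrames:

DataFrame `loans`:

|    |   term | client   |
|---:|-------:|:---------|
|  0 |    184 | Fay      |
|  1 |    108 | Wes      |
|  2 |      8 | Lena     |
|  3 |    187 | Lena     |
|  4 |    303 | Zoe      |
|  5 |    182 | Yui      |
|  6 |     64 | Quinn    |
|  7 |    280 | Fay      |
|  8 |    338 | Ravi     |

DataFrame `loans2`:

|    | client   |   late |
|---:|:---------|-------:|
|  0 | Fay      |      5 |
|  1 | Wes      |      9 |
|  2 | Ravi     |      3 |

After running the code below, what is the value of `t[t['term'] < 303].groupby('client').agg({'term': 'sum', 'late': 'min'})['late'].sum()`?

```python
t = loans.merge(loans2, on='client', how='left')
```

merge on 'client' (how='left') → 9 rows:
   term client  late
0   184    Fay   5.0
1   108    Wes   9.0
2     8   Lena   NaN
3   187   Lena   NaN
4   303    Zoe   NaN
5   182    Yui   NaN
6    64  Quinn   NaN
7   280    Fay   5.0
8   338   Ravi   3.0
filter rows where term < 303:
   term client  late
0   184    Fay   5.0
1   108    Wes   9.0
2     8   Lena   NaN
3   187   Lena   NaN
5   182    Yui   NaN
6    64  Quinn   NaN
7   280    Fay   5.0
group by client: sum(term), min(late):
        term  late
client            
Fay      464   5.0
Lena     195   NaN
Quinn     64   NaN
Wes      108   9.0
Yui      182   NaN
Reading off the sum of column 'late', we get 14.0.

14.0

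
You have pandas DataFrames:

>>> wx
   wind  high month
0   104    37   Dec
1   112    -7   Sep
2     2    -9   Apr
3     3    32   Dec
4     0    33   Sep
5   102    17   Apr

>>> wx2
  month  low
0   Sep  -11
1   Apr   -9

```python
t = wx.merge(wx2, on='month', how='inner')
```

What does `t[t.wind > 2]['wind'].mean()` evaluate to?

107.0

merge on 'month' (how='inner') → 4 rows:
   wind  high month  low
0   112    -7   Sep  -11
1     2    -9   Apr   -9
2     0    33   Sep  -11
3   102    17   Apr   -9
filter rows where wind > 2:
   wind  high month  low
0   112    -7   Sep  -11
3   102    17   Apr   -9
So mean() = 107.0.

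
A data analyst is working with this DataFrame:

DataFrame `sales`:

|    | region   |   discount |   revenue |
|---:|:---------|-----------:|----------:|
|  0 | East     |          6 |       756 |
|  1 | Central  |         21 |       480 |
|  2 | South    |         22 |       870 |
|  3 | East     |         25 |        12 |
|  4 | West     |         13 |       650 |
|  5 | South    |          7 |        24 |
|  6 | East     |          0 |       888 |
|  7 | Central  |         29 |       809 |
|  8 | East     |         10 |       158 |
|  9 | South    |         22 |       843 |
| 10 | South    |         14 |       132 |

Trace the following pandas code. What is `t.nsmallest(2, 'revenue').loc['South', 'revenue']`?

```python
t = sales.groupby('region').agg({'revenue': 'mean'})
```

467.25

group by region, mean of revenue:
         revenue
region          
Central   644.50
East      453.50
South     467.25
West      650.00
take 2 rows with smallest revenue:
        revenue
region         
East     453.50
South    467.25
The value at row 'South', column 'revenue' is 467.25.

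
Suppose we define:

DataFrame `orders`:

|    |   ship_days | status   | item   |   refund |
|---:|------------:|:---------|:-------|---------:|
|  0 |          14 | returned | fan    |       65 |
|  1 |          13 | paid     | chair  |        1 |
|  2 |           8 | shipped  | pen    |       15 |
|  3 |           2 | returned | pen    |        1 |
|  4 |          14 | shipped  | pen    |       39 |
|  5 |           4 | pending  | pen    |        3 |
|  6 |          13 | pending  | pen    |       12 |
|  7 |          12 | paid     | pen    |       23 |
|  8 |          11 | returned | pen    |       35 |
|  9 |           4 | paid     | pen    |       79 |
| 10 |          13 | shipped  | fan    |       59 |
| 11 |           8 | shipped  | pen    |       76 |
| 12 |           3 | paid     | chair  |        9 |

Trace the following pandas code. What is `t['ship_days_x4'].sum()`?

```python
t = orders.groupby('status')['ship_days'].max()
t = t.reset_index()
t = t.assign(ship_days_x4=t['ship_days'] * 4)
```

group by status, max of ship_days:
status
paid        13
pending     13
returned    14
shipped     14
Name: ship_days, dtype: int64
reset_index():
     status  ship_days
0      paid         13
1   pending         13
2  returned         14
3   shipped         14
add column ship_days_x4 = t['ship_days'] * 4:
     status  ship_days  ship_days_x4
0      paid         13            52
1   pending         13            52
2  returned         14            56
3   shipped         14            56
Finally, sum of column 'ship_days_x4' = 216.

216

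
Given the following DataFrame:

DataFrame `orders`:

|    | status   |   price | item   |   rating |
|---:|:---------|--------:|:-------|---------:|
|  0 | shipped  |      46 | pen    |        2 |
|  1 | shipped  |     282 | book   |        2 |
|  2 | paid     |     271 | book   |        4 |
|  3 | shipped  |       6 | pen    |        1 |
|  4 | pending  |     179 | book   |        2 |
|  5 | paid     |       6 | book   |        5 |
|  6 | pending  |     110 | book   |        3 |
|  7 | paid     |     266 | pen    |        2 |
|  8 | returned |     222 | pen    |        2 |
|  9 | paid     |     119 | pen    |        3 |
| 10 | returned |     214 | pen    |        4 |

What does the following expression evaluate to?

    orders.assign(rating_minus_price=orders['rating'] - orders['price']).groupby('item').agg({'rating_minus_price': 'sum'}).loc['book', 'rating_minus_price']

add column rating_minus_price = orders['rating'] - orders['price']:
      status  price  item  rating  rating_minus_price
0    shipped     46   pen       2                 -44
1    shipped    282  book       2                -280
2       paid    271  book       4                -267
3    shipped      6   pen       1                  -5
4    pending    179  book       2                -177
5       paid      6  book       5                  -1
6    pending    110  book       3                -107
7       paid    266   pen       2                -264
8   returned    222   pen       2                -220
9       paid    119   pen       3                -116
10  returned    214   pen       4                -210
group by item, sum of rating_minus_price:
      rating_minus_price
item                    
book                -832
pen                 -859
value at row 'book', column 'rating_minus_price' → -832

-832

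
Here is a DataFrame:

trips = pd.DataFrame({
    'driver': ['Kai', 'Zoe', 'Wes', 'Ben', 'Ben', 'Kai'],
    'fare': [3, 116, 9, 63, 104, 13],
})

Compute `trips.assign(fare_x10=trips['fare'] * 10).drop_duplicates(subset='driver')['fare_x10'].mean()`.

477.5

add column fare_x10 = trips['fare'] * 10:
  driver  fare  fare_x10
0    Kai     3        30
1    Zoe   116      1160
2    Wes     9        90
3    Ben    63       630
4    Ben   104      1040
5    Kai    13       130
drop duplicate driver (keep=first):
  driver  fare  fare_x10
0    Kai     3        30
1    Zoe   116      1160
2    Wes     9        90
3    Ben    63       630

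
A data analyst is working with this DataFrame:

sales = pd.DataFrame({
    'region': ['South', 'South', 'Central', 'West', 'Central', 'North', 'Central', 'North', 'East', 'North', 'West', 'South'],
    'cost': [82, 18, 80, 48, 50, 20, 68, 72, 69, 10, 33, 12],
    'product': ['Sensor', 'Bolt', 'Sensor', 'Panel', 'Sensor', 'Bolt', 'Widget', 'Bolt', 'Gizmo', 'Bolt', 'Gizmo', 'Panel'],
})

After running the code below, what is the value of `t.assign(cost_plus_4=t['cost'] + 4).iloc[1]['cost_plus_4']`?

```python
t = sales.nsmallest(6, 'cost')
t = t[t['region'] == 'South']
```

22

take 6 rows with smallest cost:
   region  cost product
9   North    10    Bolt
11  South    12   Panel
1   South    18    Bolt
5   North    20    Bolt
10   West    33   Gizmo
3    West    48   Panel
filter rows where region == 'South':
   region  cost product
11  South    12   Panel
1   South    18    Bolt
add column cost_plus_4 = t['cost'] + 4:
   region  cost product  cost_plus_4
11  South    12   Panel           16
1   South    18    Bolt           22
Then the value at position 1, column 'cost_plus_4': 22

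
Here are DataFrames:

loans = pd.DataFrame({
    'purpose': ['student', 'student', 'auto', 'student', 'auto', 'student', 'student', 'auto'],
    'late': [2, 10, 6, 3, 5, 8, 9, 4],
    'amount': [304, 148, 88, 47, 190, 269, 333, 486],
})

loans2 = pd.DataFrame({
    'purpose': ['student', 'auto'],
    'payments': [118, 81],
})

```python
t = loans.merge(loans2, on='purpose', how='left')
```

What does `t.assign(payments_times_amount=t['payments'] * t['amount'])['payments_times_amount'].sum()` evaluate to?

191802

merge on 'purpose' (how='left') → 8 rows:
   purpose  late  amount  payments
0  student     2     304       118
1  student    10     148       118
2     auto     6      88        81
3  student     3      47       118
4     auto     5     190        81
5  student     8     269       118
6  student     9     333       118
7     auto     4     486        81
add column payments_times_amount = t['payments'] * t['amount']:
   purpose  late  amount  payments  payments_times_amount
0  student     2     304       118                  35872
1  student    10     148       118                  17464
2     auto     6      88        81                   7128
3  student     3      47       118                   5546
4     auto     5     190        81                  15390
5  student     8     269       118                  31742
6  student     9     333       118                  39294
7     auto     4     486        81                  39366
Reading off the sum of column 'payments_times_amount', we get 191802.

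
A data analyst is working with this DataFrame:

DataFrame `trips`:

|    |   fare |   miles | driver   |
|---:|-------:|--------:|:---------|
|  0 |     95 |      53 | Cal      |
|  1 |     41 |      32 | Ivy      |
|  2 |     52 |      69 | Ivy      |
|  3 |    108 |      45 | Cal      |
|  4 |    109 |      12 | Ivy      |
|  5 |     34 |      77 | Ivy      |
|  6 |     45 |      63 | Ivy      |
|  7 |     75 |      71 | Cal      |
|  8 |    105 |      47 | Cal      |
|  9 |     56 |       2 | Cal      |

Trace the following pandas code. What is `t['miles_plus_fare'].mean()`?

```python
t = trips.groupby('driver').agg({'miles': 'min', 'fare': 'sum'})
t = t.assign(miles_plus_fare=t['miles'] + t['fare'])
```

group by driver: min(miles), sum(fare):
        miles  fare
driver             
Cal         2   439
Ivy        12   281
add column miles_plus_fare = t['miles'] + t['fare']:
        miles  fare  miles_plus_fare
driver                              
Cal         2   439              441
Ivy        12   281              293
The mean of column 'miles_plus_fare' is 367.0.

367.0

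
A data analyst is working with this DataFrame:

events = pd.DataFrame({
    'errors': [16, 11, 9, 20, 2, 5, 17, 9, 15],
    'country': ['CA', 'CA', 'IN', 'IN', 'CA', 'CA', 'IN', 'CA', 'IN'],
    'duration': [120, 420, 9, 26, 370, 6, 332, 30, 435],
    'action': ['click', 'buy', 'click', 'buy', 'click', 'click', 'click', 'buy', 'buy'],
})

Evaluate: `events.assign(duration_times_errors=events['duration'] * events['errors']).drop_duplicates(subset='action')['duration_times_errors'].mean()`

3270.0

add column duration_times_errors = events['duration'] * events['errors']:
   errors country  duration action  duration_times_errors
0      16      CA       120  click                   1920
1      11      CA       420    buy                   4620
2       9      IN         9  click                     81
3      20      IN        26    buy                    520
4       2      CA       370  click                    740
5       5      CA         6  click                     30
6      17      IN       332  click                   5644
7       9      CA        30    buy                    270
8      15      IN       435    buy                   6525
drop duplicate action (keep=first):
   errors country  duration action  duration_times_errors
0      16      CA       120  click                   1920
1      11      CA       420    buy                   4620
mean of column 'duration_times_errors' → 3270.0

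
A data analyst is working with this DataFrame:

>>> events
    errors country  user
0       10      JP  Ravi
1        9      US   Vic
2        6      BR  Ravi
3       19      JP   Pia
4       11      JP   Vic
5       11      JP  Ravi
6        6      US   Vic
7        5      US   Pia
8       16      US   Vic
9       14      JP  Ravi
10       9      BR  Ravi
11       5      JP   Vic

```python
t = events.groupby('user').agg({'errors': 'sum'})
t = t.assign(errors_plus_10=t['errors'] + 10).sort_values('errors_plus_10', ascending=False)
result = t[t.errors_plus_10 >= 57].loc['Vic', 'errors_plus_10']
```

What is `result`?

group by user, sum of errors:
      errors
user        
Pia       24
Ravi      50
Vic       47
add column errors_plus_10 = t['errors'] + 10:
      errors  errors_plus_10
user                        
Pia       24              34
Ravi      50              60
Vic       47              57
sort by errors_plus_10 descending:
      errors  errors_plus_10
user                        
Ravi      50              60
Vic       47              57
Pia       24              34
filter rows where errors_plus_10 >= 57:
      errors  errors_plus_10
user                        
Ravi      50              60
Vic       47              57
value at row 'Vic', column 'errors_plus_10' → 57

57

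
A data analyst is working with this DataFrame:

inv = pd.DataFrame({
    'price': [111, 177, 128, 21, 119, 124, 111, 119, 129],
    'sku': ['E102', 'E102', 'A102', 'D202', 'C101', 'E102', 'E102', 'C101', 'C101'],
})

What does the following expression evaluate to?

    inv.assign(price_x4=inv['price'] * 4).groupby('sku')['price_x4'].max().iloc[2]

add column price_x4 = inv['price'] * 4:
   price   sku  price_x4
0    111  E102       444
1    177  E102       708
2    128  A102       512
3     21  D202        84
4    119  C101       476
5    124  E102       496
6    111  E102       444
7    119  C101       476
8    129  C101       516
group by sku, max of price_x4:
sku
A102    512
C101    516
D202     84
E102    708
Name: price_x4, dtype: int64
value at position 2 → 84

84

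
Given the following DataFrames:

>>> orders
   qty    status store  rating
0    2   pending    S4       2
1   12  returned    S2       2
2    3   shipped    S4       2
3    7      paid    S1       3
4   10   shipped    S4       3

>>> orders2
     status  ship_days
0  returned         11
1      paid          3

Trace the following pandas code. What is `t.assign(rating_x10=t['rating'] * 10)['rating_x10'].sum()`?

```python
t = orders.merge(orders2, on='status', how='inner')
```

50

merge on 'status' (how='inner') → 2 rows:
   qty    status store  rating  ship_days
0   12  returned    S2       2         11
1    7      paid    S1       3          3
add column rating_x10 = t['rating'] * 10:
   qty    status store  rating  ship_days  rating_x10
0   12  returned    S2       2         11          20
1    7      paid    S1       3          3          30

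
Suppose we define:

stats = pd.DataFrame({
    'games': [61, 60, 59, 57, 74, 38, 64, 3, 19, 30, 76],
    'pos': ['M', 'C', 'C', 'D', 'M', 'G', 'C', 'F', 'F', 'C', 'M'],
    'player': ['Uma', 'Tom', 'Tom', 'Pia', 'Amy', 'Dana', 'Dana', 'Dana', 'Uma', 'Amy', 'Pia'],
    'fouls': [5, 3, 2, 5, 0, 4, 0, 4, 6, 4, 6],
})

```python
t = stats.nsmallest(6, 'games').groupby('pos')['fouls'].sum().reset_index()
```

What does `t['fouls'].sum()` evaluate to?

25

take 6 rows with smallest games:
   games pos player  fouls
7      3   F   Dana      4
8     19   F    Uma      6
9     30   C    Amy      4
5     38   G   Dana      4
3     57   D    Pia      5
2     59   C    Tom      2
group by pos, sum of fouls:
pos
C     6
D     5
F    10
G     4
Name: fouls, dtype: int64
reset_index():
  pos  fouls
0   C      6
1   D      5
2   F     10
3   G      4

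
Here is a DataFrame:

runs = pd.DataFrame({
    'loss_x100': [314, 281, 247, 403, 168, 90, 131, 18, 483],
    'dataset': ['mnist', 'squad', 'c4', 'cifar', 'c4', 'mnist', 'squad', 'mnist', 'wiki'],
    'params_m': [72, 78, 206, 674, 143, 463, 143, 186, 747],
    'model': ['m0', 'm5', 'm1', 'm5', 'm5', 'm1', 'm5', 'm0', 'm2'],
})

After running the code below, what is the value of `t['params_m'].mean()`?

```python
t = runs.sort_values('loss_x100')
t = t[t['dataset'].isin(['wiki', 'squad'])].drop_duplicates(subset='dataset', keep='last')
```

412.5

sort by loss_x100:
   loss_x100 dataset  params_m model
7         18   mnist       186    m0
5         90   mnist       463    m1
6        131   squad       143    m5
4        168      c4       143    m5
2        247      c4       206    m1
1        281   squad        78    m5
0        314   mnist        72    m0
3        403   cifar       674    m5
8        483    wiki       747    m2
filter rows where dataset in ['wiki', 'squad']:
   loss_x100 dataset  params_m model
6        131   squad       143    m5
1        281   squad        78    m5
8        483    wiki       747    m2
drop duplicate dataset (keep=last):
   loss_x100 dataset  params_m model
1        281   squad        78    m5
8        483    wiki       747    m2
mean of column 'params_m' → 412.5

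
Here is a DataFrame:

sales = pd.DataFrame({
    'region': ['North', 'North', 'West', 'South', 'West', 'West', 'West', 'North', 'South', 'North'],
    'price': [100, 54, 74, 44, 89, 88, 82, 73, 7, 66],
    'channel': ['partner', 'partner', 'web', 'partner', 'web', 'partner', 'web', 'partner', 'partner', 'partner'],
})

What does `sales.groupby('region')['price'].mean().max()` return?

83.25

group by region, mean of price:
region
North    73.25
South    25.50
West     83.25
Name: price, dtype: float64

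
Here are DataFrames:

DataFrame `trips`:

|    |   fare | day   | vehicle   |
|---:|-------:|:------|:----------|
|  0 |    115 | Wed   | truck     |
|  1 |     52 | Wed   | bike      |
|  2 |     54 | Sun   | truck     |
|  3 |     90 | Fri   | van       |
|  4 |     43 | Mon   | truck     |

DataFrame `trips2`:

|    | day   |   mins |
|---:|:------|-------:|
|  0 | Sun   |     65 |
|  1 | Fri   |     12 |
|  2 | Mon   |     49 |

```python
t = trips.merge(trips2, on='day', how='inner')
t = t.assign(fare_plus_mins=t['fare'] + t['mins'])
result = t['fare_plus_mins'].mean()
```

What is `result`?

merge on 'day' (how='inner') → 3 rows:
   fare  day vehicle  mins
0    54  Sun   truck    65
1    90  Fri     van    12
2    43  Mon   truck    49
add column fare_plus_mins = t['fare'] + t['mins']:
   fare  day vehicle  mins  fare_plus_mins
0    54  Sun   truck    65             119
1    90  Fri     van    12             102
2    43  Mon   truck    49              92

104.333333333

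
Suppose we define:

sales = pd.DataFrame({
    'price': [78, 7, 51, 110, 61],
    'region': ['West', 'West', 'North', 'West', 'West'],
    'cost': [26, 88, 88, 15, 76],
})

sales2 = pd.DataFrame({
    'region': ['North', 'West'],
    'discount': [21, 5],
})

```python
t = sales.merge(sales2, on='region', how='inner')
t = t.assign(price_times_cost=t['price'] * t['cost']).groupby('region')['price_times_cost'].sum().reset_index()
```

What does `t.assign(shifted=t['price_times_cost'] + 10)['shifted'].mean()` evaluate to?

merge on 'region' (how='inner') → 5 rows:
   price region  cost  discount
0     78   West    26         5
1      7   West    88         5
2     51  North    88        21
3    110   West    15         5
4     61   West    76         5
add column price_times_cost = t['price'] * t['cost']:
   price region  cost  discount  price_times_cost
0     78   West    26         5              2028
1      7   West    88         5               616
2     51  North    88        21              4488
3    110   West    15         5              1650
4     61   West    76         5              4636
group by region, sum of price_times_cost:
region
North    4488
West     8930
Name: price_times_cost, dtype: int64
reset_index():
  region  price_times_cost
0  North              4488
1   West              8930
add column shifted = t['price_times_cost'] + 10:
  region  price_times_cost  shifted
0  North              4488     4498
1   West              8930     8940
Taking the mean of column 'shifted' gives 6719.0.

6719.0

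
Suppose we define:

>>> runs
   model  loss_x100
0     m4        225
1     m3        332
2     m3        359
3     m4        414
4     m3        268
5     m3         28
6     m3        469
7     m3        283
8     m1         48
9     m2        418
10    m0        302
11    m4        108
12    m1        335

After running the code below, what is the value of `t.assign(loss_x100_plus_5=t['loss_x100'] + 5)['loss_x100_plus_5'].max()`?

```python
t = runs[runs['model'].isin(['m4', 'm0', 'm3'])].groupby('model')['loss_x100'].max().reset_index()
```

474

filter rows where model in ['m4', 'm0', 'm3']:
   model  loss_x100
0     m4        225
1     m3        332
2     m3        359
3     m4        414
4     m3        268
5     m3         28
6     m3        469
7     m3        283
10    m0        302
11    m4        108
group by model, max of loss_x100:
model
m0    302
m3    469
m4    414
Name: loss_x100, dtype: int64
reset_index():
  model  loss_x100
0    m0        302
1    m3        469
2    m4        414
add column loss_x100_plus_5 = t['loss_x100'] + 5:
  model  loss_x100  loss_x100_plus_5
0    m0        302               307
1    m3        469               474
2    m4        414               419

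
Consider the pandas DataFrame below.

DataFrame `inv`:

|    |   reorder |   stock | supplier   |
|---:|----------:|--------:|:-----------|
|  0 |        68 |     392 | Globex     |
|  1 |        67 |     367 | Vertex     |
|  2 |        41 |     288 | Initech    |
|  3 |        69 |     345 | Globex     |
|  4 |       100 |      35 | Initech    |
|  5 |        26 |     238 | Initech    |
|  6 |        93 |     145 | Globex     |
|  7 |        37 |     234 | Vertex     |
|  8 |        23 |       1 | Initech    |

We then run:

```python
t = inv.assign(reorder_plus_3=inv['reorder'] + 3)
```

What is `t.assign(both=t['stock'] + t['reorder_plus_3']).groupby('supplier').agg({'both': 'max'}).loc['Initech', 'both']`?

332

add column reorder_plus_3 = inv['reorder'] + 3:
   reorder  stock supplier  reorder_plus_3
0       68    392   Globex              71
1       67    367   Vertex              70
2       41    288  Initech              44
3       69    345   Globex              72
4      100     35  Initech             103
5       26    238  Initech              29
6       93    145   Globex              96
7       37    234   Vertex              40
8       23      1  Initech              26
add column both = t['stock'] + t['reorder_plus_3']:
   reorder  stock supplier  reorder_plus_3  both
0       68    392   Globex              71   463
1       67    367   Vertex              70   437
2       41    288  Initech              44   332
3       69    345   Globex              72   417
4      100     35  Initech             103   138
5       26    238  Initech              29   267
6       93    145   Globex              96   241
7       37    234   Vertex              40   274
8       23      1  Initech              26    27
group by supplier, max of both:
          both
supplier      
Globex     463
Initech    332
Vertex     437
Reading off the value at row 'Initech', column 'both', we get 332.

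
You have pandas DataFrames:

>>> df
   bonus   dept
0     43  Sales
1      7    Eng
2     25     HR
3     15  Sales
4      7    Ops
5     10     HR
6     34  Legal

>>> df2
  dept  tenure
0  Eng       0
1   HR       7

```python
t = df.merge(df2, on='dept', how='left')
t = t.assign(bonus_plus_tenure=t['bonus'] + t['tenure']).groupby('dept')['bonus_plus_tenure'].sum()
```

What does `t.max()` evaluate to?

49.0

merge on 'dept' (how='left') → 7 rows:
   bonus   dept  tenure
0     43  Sales     NaN
1      7    Eng     0.0
2     25     HR     7.0
3     15  Sales     NaN
4      7    Ops     NaN
5     10     HR     7.0
6     34  Legal     NaN
add column bonus_plus_tenure = t['bonus'] + t['tenure']:
   bonus   dept  tenure  bonus_plus_tenure
0     43  Sales     NaN                NaN
1      7    Eng     0.0                7.0
2     25     HR     7.0               32.0
3     15  Sales     NaN                NaN
4      7    Ops     NaN                NaN
5     10     HR     7.0               17.0
6     34  Legal     NaN                NaN
group by dept, sum of bonus_plus_tenure:
dept
Eng       7.0
HR       49.0
Legal     0.0
Ops       0.0
Sales     0.0
Name: bonus_plus_tenure, dtype: float64
The max of the resulting series is 49.0.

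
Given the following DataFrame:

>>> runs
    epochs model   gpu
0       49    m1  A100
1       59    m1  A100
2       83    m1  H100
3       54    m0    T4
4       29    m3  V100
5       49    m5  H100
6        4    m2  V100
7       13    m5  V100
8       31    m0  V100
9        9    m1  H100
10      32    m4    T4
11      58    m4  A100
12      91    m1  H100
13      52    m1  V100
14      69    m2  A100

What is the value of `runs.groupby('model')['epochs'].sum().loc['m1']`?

343

group by model, sum of epochs:
model
m0     85
m1    343
m2     73
m3     29
m4     90
m5     62
Name: epochs, dtype: int64
Reading off the value at index 'm1', we get 343.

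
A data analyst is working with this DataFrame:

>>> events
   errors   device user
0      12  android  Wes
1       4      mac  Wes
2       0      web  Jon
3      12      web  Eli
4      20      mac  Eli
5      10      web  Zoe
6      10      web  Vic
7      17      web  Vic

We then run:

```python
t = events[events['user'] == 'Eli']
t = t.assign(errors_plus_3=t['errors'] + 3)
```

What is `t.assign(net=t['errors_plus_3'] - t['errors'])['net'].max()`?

filter rows where user == 'Eli':
   errors device user
3      12    web  Eli
4      20    mac  Eli
add column errors_plus_3 = t['errors'] + 3:
   errors device user  errors_plus_3
3      12    web  Eli             15
4      20    mac  Eli             23
add column net = t['errors_plus_3'] - t['errors']:
   errors device user  errors_plus_3  net
3      12    web  Eli             15    3
4      20    mac  Eli             23    3
Reading off the max of column 'net', we get 3.

3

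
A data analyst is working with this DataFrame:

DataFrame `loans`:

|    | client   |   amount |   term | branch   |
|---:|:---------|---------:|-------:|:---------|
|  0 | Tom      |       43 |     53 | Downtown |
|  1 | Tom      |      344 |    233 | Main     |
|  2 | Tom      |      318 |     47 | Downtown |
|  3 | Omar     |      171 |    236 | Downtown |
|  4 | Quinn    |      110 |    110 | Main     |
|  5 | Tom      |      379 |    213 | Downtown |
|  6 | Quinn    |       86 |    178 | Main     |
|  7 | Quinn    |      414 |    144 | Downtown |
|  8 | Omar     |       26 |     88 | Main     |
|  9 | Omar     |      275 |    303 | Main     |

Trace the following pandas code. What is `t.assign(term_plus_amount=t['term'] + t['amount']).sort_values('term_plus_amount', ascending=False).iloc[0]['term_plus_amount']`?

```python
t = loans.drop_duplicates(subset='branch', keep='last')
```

drop duplicate branch (keep=last):
  client  amount  term    branch
7  Quinn     414   144  Downtown
9   Omar     275   303      Main
add column term_plus_amount = t['term'] + t['amount']:
  client  amount  term    branch  term_plus_amount
7  Quinn     414   144  Downtown               558
9   Omar     275   303      Main               578
sort by term_plus_amount descending:
  client  amount  term    branch  term_plus_amount
9   Omar     275   303      Main               578
7  Quinn     414   144  Downtown               558
Finally, value at position 0, column 'term_plus_amount' = 578.

578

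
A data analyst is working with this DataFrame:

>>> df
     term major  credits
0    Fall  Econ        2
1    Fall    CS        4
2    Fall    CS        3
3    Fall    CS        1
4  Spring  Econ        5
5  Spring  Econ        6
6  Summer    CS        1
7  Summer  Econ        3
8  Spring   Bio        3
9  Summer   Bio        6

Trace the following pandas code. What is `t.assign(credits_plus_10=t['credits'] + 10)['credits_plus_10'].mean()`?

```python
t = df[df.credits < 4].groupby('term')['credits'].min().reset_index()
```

11.6666666667

filter rows where credits < 4:
     term major  credits
0    Fall  Econ        2
2    Fall    CS        3
3    Fall    CS        1
6  Summer    CS        1
7  Summer  Econ        3
8  Spring   Bio        3
group by term, min of credits:
term
Fall      1
Spring    3
Summer    1
Name: credits, dtype: int64
reset_index():
     term  credits
0    Fall        1
1  Spring        3
2  Summer        1
add column credits_plus_10 = t['credits'] + 10:
     term  credits  credits_plus_10
0    Fall        1               11
1  Spring        3               13
2  Summer        1               11
Taking the mean of column 'credits_plus_10' gives 11.6666666667.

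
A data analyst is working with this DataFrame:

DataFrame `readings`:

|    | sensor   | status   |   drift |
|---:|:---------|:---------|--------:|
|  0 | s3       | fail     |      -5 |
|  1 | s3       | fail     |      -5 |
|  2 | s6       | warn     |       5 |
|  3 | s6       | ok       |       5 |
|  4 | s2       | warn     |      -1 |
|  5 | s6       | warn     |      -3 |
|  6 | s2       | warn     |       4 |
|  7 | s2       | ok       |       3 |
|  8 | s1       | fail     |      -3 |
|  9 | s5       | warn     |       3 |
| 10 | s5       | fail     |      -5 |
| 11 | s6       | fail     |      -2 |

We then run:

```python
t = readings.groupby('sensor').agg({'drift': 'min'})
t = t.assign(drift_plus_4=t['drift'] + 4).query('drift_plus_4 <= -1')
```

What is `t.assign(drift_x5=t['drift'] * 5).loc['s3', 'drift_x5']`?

group by sensor, min of drift:
        drift
sensor       
s1         -3
s2         -1
s3         -5
s5         -5
s6         -3
add column drift_plus_4 = t['drift'] + 4:
        drift  drift_plus_4
sensor                     
s1         -3             1
s2         -1             3
s3         -5            -1
s5         -5            -1
s6         -3             1
filter rows where drift_plus_4 <= -1:
        drift  drift_plus_4
sensor                     
s3         -5            -1
s5         -5            -1
add column drift_x5 = t['drift'] * 5:
        drift  drift_plus_4  drift_x5
sensor                               
s3         -5            -1       -25
s5         -5            -1       -25

-25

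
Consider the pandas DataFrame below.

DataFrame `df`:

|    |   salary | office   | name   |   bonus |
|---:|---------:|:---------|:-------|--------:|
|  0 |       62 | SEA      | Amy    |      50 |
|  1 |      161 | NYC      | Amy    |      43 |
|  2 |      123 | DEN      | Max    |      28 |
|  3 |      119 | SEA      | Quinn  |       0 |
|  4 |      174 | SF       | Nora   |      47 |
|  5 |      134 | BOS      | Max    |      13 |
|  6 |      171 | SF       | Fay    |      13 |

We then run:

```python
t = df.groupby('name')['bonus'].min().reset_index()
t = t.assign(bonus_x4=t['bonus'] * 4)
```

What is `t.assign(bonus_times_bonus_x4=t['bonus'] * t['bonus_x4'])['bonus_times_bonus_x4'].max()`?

group by name, min of bonus:
name
Amy      43
Fay      13
Max      13
Nora     47
Quinn     0
Name: bonus, dtype: int64
reset_index():
    name  bonus
0    Amy     43
1    Fay     13
2    Max     13
3   Nora     47
4  Quinn      0
add column bonus_x4 = t['bonus'] * 4:
    name  bonus  bonus_x4
0    Amy     43       172
1    Fay     13        52
2    Max     13        52
3   Nora     47       188
4  Quinn      0         0
add column bonus_times_bonus_x4 = t['bonus'] * t['bonus_x4']:
    name  bonus  bonus_x4  bonus_times_bonus_x4
0    Amy     43       172                  7396
1    Fay     13        52                   676
2    Max     13        52                   676
3   Nora     47       188                  8836
4  Quinn      0         0                     0
Reading off the max of column 'bonus_times_bonus_x4', we get 8836.

8836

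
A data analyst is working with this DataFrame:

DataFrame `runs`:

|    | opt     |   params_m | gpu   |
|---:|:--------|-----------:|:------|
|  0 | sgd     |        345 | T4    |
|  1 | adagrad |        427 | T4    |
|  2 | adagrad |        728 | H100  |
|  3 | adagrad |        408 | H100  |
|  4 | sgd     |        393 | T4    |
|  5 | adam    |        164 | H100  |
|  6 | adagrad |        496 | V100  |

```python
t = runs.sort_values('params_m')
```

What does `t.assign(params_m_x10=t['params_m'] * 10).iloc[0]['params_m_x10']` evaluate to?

1640

sort by params_m:
       opt  params_m   gpu
5     adam       164  H100
0      sgd       345    T4
4      sgd       393    T4
3  adagrad       408  H100
1  adagrad       427    T4
6  adagrad       496  V100
2  adagrad       728  H100
add column params_m_x10 = t['params_m'] * 10:
       opt  params_m   gpu  params_m_x10
5     adam       164  H100          1640
0      sgd       345    T4          3450
4      sgd       393    T4          3930
3  adagrad       408  H100          4080
1  adagrad       427    T4          4270
6  adagrad       496  V100          4960
2  adagrad       728  H100          7280
Taking the value at position 0, column 'params_m_x10' gives 1640.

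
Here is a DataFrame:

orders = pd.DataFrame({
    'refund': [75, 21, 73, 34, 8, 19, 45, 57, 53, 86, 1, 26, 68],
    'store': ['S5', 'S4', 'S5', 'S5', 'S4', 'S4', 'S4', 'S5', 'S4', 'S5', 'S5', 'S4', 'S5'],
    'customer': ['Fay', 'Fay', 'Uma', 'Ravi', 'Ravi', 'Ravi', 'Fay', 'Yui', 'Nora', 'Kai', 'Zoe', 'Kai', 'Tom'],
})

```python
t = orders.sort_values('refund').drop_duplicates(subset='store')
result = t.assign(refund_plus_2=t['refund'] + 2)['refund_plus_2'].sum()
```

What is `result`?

13

sort by refund:
    refund store customer
10       1    S5      Zoe
4        8    S4     Ravi
5       19    S4     Ravi
1       21    S4      Fay
11      26    S4      Kai
3       34    S5     Ravi
6       45    S4      Fay
8       53    S4     Nora
7       57    S5      Yui
12      68    S5      Tom
2       73    S5      Uma
0       75    S5      Fay
9       86    S5      Kai
drop duplicate store (keep=first):
    refund store customer
10       1    S5      Zoe
4        8    S4     Ravi
add column refund_plus_2 = t['refund'] + 2:
    refund store customer  refund_plus_2
10       1    S5      Zoe              3
4        8    S4     Ravi             10
Finally, sum of column 'refund_plus_2' = 13.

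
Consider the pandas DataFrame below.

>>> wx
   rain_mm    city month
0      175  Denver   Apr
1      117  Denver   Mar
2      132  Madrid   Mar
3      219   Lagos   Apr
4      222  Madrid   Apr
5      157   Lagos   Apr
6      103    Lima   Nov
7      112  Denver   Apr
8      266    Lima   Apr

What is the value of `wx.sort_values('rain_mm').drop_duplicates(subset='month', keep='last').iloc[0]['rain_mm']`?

103

sort by rain_mm:
   rain_mm    city month
6      103    Lima   Nov
7      112  Denver   Apr
1      117  Denver   Mar
2      132  Madrid   Mar
5      157   Lagos   Apr
0      175  Denver   Apr
3      219   Lagos   Apr
4      222  Madrid   Apr
8      266    Lima   Apr
drop duplicate month (keep=last):
   rain_mm    city month
6      103    Lima   Nov
2      132  Madrid   Mar
8      266    Lima   Apr
Reading off the value at position 0, column 'rain_mm', we get 103.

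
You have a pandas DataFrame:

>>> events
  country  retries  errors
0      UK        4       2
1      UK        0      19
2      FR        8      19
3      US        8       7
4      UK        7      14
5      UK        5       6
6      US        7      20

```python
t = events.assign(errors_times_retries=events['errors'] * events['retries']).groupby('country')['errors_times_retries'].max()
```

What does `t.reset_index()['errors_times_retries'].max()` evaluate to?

add column errors_times_retries = events['errors'] * events['retries']:
  country  retries  errors  errors_times_retries
0      UK        4       2                     8
1      UK        0      19                     0
2      FR        8      19                   152
3      US        8       7                    56
4      UK        7      14                    98
5      UK        5       6                    30
6      US        7      20                   140
group by country, max of errors_times_retries:
country
FR    152
UK     98
US    140
Name: errors_times_retries, dtype: int64
reset_index():
  country  errors_times_retries
0      FR                   152
1      UK                    98
2      US                   140
Taking the max of column 'errors_times_retries' gives 152.

152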